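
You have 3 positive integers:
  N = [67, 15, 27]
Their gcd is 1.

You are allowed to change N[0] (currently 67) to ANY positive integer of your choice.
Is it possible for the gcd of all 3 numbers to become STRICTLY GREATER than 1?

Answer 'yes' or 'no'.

Answer: yes

Derivation:
Current gcd = 1
gcd of all OTHER numbers (without N[0]=67): gcd([15, 27]) = 3
The new gcd after any change is gcd(3, new_value).
This can be at most 3.
Since 3 > old gcd 1, the gcd CAN increase (e.g., set N[0] = 3).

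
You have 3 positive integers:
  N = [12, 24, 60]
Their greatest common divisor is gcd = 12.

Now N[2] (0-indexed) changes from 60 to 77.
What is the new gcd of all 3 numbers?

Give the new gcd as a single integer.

Answer: 1

Derivation:
Numbers: [12, 24, 60], gcd = 12
Change: index 2, 60 -> 77
gcd of the OTHER numbers (without index 2): gcd([12, 24]) = 12
New gcd = gcd(g_others, new_val) = gcd(12, 77) = 1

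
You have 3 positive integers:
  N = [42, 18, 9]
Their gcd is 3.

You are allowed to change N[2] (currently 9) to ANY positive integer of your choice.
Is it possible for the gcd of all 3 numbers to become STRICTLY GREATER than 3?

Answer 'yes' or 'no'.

Current gcd = 3
gcd of all OTHER numbers (without N[2]=9): gcd([42, 18]) = 6
The new gcd after any change is gcd(6, new_value).
This can be at most 6.
Since 6 > old gcd 3, the gcd CAN increase (e.g., set N[2] = 6).

Answer: yes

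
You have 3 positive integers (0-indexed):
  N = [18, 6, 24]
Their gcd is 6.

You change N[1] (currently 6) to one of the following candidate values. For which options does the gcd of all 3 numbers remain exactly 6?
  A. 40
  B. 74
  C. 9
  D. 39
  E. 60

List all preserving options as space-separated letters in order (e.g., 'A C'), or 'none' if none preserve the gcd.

Old gcd = 6; gcd of others (without N[1]) = 6
New gcd for candidate v: gcd(6, v). Preserves old gcd iff gcd(6, v) = 6.
  Option A: v=40, gcd(6,40)=2 -> changes
  Option B: v=74, gcd(6,74)=2 -> changes
  Option C: v=9, gcd(6,9)=3 -> changes
  Option D: v=39, gcd(6,39)=3 -> changes
  Option E: v=60, gcd(6,60)=6 -> preserves

Answer: E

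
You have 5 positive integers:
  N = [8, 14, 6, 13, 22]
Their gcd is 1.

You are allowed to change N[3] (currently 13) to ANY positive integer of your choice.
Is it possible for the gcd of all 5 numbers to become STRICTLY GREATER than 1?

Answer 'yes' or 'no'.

Current gcd = 1
gcd of all OTHER numbers (without N[3]=13): gcd([8, 14, 6, 22]) = 2
The new gcd after any change is gcd(2, new_value).
This can be at most 2.
Since 2 > old gcd 1, the gcd CAN increase (e.g., set N[3] = 2).

Answer: yes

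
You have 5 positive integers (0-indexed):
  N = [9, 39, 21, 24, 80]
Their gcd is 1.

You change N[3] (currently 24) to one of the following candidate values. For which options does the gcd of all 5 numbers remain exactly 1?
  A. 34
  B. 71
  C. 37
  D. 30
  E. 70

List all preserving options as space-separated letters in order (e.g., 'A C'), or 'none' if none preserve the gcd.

Old gcd = 1; gcd of others (without N[3]) = 1
New gcd for candidate v: gcd(1, v). Preserves old gcd iff gcd(1, v) = 1.
  Option A: v=34, gcd(1,34)=1 -> preserves
  Option B: v=71, gcd(1,71)=1 -> preserves
  Option C: v=37, gcd(1,37)=1 -> preserves
  Option D: v=30, gcd(1,30)=1 -> preserves
  Option E: v=70, gcd(1,70)=1 -> preserves

Answer: A B C D E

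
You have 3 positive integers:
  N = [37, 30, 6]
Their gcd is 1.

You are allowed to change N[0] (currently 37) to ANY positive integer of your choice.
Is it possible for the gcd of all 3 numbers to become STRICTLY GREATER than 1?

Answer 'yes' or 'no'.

Answer: yes

Derivation:
Current gcd = 1
gcd of all OTHER numbers (without N[0]=37): gcd([30, 6]) = 6
The new gcd after any change is gcd(6, new_value).
This can be at most 6.
Since 6 > old gcd 1, the gcd CAN increase (e.g., set N[0] = 6).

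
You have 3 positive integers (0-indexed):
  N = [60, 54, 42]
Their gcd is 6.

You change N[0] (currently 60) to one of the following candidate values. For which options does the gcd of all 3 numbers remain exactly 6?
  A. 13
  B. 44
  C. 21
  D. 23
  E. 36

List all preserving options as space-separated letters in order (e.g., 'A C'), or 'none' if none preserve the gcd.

Answer: E

Derivation:
Old gcd = 6; gcd of others (without N[0]) = 6
New gcd for candidate v: gcd(6, v). Preserves old gcd iff gcd(6, v) = 6.
  Option A: v=13, gcd(6,13)=1 -> changes
  Option B: v=44, gcd(6,44)=2 -> changes
  Option C: v=21, gcd(6,21)=3 -> changes
  Option D: v=23, gcd(6,23)=1 -> changes
  Option E: v=36, gcd(6,36)=6 -> preserves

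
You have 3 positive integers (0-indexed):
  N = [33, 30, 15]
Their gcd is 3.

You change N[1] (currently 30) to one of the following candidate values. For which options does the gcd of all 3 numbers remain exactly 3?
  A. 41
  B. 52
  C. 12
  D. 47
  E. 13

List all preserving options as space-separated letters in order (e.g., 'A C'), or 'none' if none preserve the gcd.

Answer: C

Derivation:
Old gcd = 3; gcd of others (without N[1]) = 3
New gcd for candidate v: gcd(3, v). Preserves old gcd iff gcd(3, v) = 3.
  Option A: v=41, gcd(3,41)=1 -> changes
  Option B: v=52, gcd(3,52)=1 -> changes
  Option C: v=12, gcd(3,12)=3 -> preserves
  Option D: v=47, gcd(3,47)=1 -> changes
  Option E: v=13, gcd(3,13)=1 -> changes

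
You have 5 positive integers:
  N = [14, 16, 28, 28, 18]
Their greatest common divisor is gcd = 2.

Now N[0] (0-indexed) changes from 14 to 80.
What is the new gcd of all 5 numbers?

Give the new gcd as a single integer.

Answer: 2

Derivation:
Numbers: [14, 16, 28, 28, 18], gcd = 2
Change: index 0, 14 -> 80
gcd of the OTHER numbers (without index 0): gcd([16, 28, 28, 18]) = 2
New gcd = gcd(g_others, new_val) = gcd(2, 80) = 2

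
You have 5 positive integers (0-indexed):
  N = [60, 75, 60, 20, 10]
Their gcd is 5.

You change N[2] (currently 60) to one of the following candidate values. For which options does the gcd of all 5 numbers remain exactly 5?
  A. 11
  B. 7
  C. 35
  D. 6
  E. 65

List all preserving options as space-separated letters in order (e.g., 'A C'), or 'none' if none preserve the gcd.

Old gcd = 5; gcd of others (without N[2]) = 5
New gcd for candidate v: gcd(5, v). Preserves old gcd iff gcd(5, v) = 5.
  Option A: v=11, gcd(5,11)=1 -> changes
  Option B: v=7, gcd(5,7)=1 -> changes
  Option C: v=35, gcd(5,35)=5 -> preserves
  Option D: v=6, gcd(5,6)=1 -> changes
  Option E: v=65, gcd(5,65)=5 -> preserves

Answer: C E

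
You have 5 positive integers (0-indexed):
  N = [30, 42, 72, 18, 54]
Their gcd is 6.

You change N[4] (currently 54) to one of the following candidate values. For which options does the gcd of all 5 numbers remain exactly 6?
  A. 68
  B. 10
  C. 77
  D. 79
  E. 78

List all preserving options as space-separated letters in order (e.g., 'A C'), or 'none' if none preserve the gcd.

Old gcd = 6; gcd of others (without N[4]) = 6
New gcd for candidate v: gcd(6, v). Preserves old gcd iff gcd(6, v) = 6.
  Option A: v=68, gcd(6,68)=2 -> changes
  Option B: v=10, gcd(6,10)=2 -> changes
  Option C: v=77, gcd(6,77)=1 -> changes
  Option D: v=79, gcd(6,79)=1 -> changes
  Option E: v=78, gcd(6,78)=6 -> preserves

Answer: E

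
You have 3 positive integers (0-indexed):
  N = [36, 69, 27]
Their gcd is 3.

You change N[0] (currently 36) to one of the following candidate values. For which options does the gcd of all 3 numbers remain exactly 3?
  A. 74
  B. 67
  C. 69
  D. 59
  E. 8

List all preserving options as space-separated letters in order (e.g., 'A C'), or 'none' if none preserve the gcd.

Answer: C

Derivation:
Old gcd = 3; gcd of others (without N[0]) = 3
New gcd for candidate v: gcd(3, v). Preserves old gcd iff gcd(3, v) = 3.
  Option A: v=74, gcd(3,74)=1 -> changes
  Option B: v=67, gcd(3,67)=1 -> changes
  Option C: v=69, gcd(3,69)=3 -> preserves
  Option D: v=59, gcd(3,59)=1 -> changes
  Option E: v=8, gcd(3,8)=1 -> changes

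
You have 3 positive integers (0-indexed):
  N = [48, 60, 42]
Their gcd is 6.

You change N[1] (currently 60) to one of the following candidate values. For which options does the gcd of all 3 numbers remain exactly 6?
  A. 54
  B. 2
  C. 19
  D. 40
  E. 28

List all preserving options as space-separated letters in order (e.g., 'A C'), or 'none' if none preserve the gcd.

Old gcd = 6; gcd of others (without N[1]) = 6
New gcd for candidate v: gcd(6, v). Preserves old gcd iff gcd(6, v) = 6.
  Option A: v=54, gcd(6,54)=6 -> preserves
  Option B: v=2, gcd(6,2)=2 -> changes
  Option C: v=19, gcd(6,19)=1 -> changes
  Option D: v=40, gcd(6,40)=2 -> changes
  Option E: v=28, gcd(6,28)=2 -> changes

Answer: A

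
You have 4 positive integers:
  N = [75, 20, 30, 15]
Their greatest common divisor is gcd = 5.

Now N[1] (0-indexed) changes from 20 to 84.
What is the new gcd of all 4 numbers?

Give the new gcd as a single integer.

Numbers: [75, 20, 30, 15], gcd = 5
Change: index 1, 20 -> 84
gcd of the OTHER numbers (without index 1): gcd([75, 30, 15]) = 15
New gcd = gcd(g_others, new_val) = gcd(15, 84) = 3

Answer: 3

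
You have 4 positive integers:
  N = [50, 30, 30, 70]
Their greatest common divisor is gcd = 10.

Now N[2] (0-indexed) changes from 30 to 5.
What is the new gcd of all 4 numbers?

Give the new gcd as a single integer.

Numbers: [50, 30, 30, 70], gcd = 10
Change: index 2, 30 -> 5
gcd of the OTHER numbers (without index 2): gcd([50, 30, 70]) = 10
New gcd = gcd(g_others, new_val) = gcd(10, 5) = 5

Answer: 5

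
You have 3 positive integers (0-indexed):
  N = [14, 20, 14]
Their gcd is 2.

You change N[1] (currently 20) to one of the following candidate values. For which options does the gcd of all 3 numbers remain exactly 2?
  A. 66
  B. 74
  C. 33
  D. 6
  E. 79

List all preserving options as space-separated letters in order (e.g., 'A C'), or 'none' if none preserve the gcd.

Answer: A B D

Derivation:
Old gcd = 2; gcd of others (without N[1]) = 14
New gcd for candidate v: gcd(14, v). Preserves old gcd iff gcd(14, v) = 2.
  Option A: v=66, gcd(14,66)=2 -> preserves
  Option B: v=74, gcd(14,74)=2 -> preserves
  Option C: v=33, gcd(14,33)=1 -> changes
  Option D: v=6, gcd(14,6)=2 -> preserves
  Option E: v=79, gcd(14,79)=1 -> changes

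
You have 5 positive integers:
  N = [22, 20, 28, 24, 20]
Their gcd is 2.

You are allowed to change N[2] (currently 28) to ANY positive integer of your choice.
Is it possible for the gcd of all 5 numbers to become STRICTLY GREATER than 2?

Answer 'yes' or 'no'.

Answer: no

Derivation:
Current gcd = 2
gcd of all OTHER numbers (without N[2]=28): gcd([22, 20, 24, 20]) = 2
The new gcd after any change is gcd(2, new_value).
This can be at most 2.
Since 2 = old gcd 2, the gcd can only stay the same or decrease.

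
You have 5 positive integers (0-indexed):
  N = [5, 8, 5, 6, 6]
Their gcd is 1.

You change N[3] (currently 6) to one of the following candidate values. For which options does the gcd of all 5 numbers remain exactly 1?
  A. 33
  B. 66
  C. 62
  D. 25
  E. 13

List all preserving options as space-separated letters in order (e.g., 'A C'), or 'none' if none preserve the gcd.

Answer: A B C D E

Derivation:
Old gcd = 1; gcd of others (without N[3]) = 1
New gcd for candidate v: gcd(1, v). Preserves old gcd iff gcd(1, v) = 1.
  Option A: v=33, gcd(1,33)=1 -> preserves
  Option B: v=66, gcd(1,66)=1 -> preserves
  Option C: v=62, gcd(1,62)=1 -> preserves
  Option D: v=25, gcd(1,25)=1 -> preserves
  Option E: v=13, gcd(1,13)=1 -> preserves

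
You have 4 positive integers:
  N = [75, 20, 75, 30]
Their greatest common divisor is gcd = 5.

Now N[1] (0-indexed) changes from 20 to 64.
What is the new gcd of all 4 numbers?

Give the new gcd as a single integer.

Numbers: [75, 20, 75, 30], gcd = 5
Change: index 1, 20 -> 64
gcd of the OTHER numbers (without index 1): gcd([75, 75, 30]) = 15
New gcd = gcd(g_others, new_val) = gcd(15, 64) = 1

Answer: 1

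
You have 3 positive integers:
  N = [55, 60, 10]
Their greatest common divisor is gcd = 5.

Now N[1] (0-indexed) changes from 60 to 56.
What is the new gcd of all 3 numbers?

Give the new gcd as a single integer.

Answer: 1

Derivation:
Numbers: [55, 60, 10], gcd = 5
Change: index 1, 60 -> 56
gcd of the OTHER numbers (without index 1): gcd([55, 10]) = 5
New gcd = gcd(g_others, new_val) = gcd(5, 56) = 1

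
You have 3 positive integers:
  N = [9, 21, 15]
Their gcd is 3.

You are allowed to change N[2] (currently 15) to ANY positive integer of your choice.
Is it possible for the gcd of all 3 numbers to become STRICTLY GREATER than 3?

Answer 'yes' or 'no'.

Current gcd = 3
gcd of all OTHER numbers (without N[2]=15): gcd([9, 21]) = 3
The new gcd after any change is gcd(3, new_value).
This can be at most 3.
Since 3 = old gcd 3, the gcd can only stay the same or decrease.

Answer: no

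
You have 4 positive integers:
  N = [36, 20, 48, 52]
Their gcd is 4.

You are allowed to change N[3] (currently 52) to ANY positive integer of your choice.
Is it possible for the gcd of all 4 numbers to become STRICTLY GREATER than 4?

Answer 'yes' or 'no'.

Current gcd = 4
gcd of all OTHER numbers (without N[3]=52): gcd([36, 20, 48]) = 4
The new gcd after any change is gcd(4, new_value).
This can be at most 4.
Since 4 = old gcd 4, the gcd can only stay the same or decrease.

Answer: no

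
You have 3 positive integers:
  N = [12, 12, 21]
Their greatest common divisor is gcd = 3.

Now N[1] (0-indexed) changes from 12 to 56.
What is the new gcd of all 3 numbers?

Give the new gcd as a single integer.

Answer: 1

Derivation:
Numbers: [12, 12, 21], gcd = 3
Change: index 1, 12 -> 56
gcd of the OTHER numbers (without index 1): gcd([12, 21]) = 3
New gcd = gcd(g_others, new_val) = gcd(3, 56) = 1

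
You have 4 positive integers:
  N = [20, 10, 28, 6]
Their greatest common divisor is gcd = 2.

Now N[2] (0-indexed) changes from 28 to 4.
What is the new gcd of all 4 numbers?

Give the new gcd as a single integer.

Answer: 2

Derivation:
Numbers: [20, 10, 28, 6], gcd = 2
Change: index 2, 28 -> 4
gcd of the OTHER numbers (without index 2): gcd([20, 10, 6]) = 2
New gcd = gcd(g_others, new_val) = gcd(2, 4) = 2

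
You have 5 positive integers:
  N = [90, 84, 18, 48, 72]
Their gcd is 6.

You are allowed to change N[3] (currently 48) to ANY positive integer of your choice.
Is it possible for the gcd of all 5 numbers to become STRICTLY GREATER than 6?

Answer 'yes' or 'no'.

Current gcd = 6
gcd of all OTHER numbers (without N[3]=48): gcd([90, 84, 18, 72]) = 6
The new gcd after any change is gcd(6, new_value).
This can be at most 6.
Since 6 = old gcd 6, the gcd can only stay the same or decrease.

Answer: no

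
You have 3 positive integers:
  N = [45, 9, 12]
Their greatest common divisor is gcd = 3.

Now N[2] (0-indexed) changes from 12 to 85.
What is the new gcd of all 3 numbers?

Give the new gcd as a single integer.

Answer: 1

Derivation:
Numbers: [45, 9, 12], gcd = 3
Change: index 2, 12 -> 85
gcd of the OTHER numbers (without index 2): gcd([45, 9]) = 9
New gcd = gcd(g_others, new_val) = gcd(9, 85) = 1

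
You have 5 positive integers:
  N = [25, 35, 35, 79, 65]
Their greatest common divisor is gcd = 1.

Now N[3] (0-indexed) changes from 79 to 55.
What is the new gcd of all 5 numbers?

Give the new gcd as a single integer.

Answer: 5

Derivation:
Numbers: [25, 35, 35, 79, 65], gcd = 1
Change: index 3, 79 -> 55
gcd of the OTHER numbers (without index 3): gcd([25, 35, 35, 65]) = 5
New gcd = gcd(g_others, new_val) = gcd(5, 55) = 5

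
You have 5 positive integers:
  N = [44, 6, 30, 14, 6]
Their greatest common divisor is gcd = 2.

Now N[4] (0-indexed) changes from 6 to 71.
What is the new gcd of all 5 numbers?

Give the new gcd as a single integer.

Answer: 1

Derivation:
Numbers: [44, 6, 30, 14, 6], gcd = 2
Change: index 4, 6 -> 71
gcd of the OTHER numbers (without index 4): gcd([44, 6, 30, 14]) = 2
New gcd = gcd(g_others, new_val) = gcd(2, 71) = 1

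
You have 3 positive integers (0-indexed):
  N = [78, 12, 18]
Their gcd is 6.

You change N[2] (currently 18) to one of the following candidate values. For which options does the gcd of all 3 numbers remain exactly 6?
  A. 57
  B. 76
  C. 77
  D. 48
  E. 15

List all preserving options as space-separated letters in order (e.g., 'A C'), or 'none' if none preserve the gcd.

Old gcd = 6; gcd of others (without N[2]) = 6
New gcd for candidate v: gcd(6, v). Preserves old gcd iff gcd(6, v) = 6.
  Option A: v=57, gcd(6,57)=3 -> changes
  Option B: v=76, gcd(6,76)=2 -> changes
  Option C: v=77, gcd(6,77)=1 -> changes
  Option D: v=48, gcd(6,48)=6 -> preserves
  Option E: v=15, gcd(6,15)=3 -> changes

Answer: D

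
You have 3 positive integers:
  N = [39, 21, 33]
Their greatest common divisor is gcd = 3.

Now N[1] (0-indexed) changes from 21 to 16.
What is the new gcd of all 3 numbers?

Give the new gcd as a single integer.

Answer: 1

Derivation:
Numbers: [39, 21, 33], gcd = 3
Change: index 1, 21 -> 16
gcd of the OTHER numbers (without index 1): gcd([39, 33]) = 3
New gcd = gcd(g_others, new_val) = gcd(3, 16) = 1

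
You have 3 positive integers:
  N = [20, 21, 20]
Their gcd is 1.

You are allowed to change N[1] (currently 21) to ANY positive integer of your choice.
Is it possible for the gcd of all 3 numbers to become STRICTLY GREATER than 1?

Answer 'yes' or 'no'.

Answer: yes

Derivation:
Current gcd = 1
gcd of all OTHER numbers (without N[1]=21): gcd([20, 20]) = 20
The new gcd after any change is gcd(20, new_value).
This can be at most 20.
Since 20 > old gcd 1, the gcd CAN increase (e.g., set N[1] = 20).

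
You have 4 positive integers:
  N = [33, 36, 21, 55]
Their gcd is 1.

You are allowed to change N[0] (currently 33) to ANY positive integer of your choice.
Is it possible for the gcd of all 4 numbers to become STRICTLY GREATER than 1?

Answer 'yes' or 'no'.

Current gcd = 1
gcd of all OTHER numbers (without N[0]=33): gcd([36, 21, 55]) = 1
The new gcd after any change is gcd(1, new_value).
This can be at most 1.
Since 1 = old gcd 1, the gcd can only stay the same or decrease.

Answer: no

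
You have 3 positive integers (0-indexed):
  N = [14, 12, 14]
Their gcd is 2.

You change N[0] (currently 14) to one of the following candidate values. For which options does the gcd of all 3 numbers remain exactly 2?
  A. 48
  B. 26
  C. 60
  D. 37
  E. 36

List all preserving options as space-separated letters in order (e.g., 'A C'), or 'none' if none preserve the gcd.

Answer: A B C E

Derivation:
Old gcd = 2; gcd of others (without N[0]) = 2
New gcd for candidate v: gcd(2, v). Preserves old gcd iff gcd(2, v) = 2.
  Option A: v=48, gcd(2,48)=2 -> preserves
  Option B: v=26, gcd(2,26)=2 -> preserves
  Option C: v=60, gcd(2,60)=2 -> preserves
  Option D: v=37, gcd(2,37)=1 -> changes
  Option E: v=36, gcd(2,36)=2 -> preserves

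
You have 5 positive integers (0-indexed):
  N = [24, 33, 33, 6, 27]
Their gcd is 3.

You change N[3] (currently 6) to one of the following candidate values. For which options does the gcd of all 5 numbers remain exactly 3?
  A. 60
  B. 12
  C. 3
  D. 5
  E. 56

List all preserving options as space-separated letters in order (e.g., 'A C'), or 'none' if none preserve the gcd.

Old gcd = 3; gcd of others (without N[3]) = 3
New gcd for candidate v: gcd(3, v). Preserves old gcd iff gcd(3, v) = 3.
  Option A: v=60, gcd(3,60)=3 -> preserves
  Option B: v=12, gcd(3,12)=3 -> preserves
  Option C: v=3, gcd(3,3)=3 -> preserves
  Option D: v=5, gcd(3,5)=1 -> changes
  Option E: v=56, gcd(3,56)=1 -> changes

Answer: A B C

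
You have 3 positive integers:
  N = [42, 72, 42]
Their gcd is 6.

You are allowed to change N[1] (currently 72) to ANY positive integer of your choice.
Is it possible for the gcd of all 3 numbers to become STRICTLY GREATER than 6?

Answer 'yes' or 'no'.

Current gcd = 6
gcd of all OTHER numbers (without N[1]=72): gcd([42, 42]) = 42
The new gcd after any change is gcd(42, new_value).
This can be at most 42.
Since 42 > old gcd 6, the gcd CAN increase (e.g., set N[1] = 42).

Answer: yes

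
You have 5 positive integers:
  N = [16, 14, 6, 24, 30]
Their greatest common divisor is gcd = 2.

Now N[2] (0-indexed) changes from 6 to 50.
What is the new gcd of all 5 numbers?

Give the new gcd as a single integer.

Answer: 2

Derivation:
Numbers: [16, 14, 6, 24, 30], gcd = 2
Change: index 2, 6 -> 50
gcd of the OTHER numbers (without index 2): gcd([16, 14, 24, 30]) = 2
New gcd = gcd(g_others, new_val) = gcd(2, 50) = 2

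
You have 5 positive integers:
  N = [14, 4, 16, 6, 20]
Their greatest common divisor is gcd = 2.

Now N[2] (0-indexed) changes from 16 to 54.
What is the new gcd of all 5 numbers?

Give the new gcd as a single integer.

Answer: 2

Derivation:
Numbers: [14, 4, 16, 6, 20], gcd = 2
Change: index 2, 16 -> 54
gcd of the OTHER numbers (without index 2): gcd([14, 4, 6, 20]) = 2
New gcd = gcd(g_others, new_val) = gcd(2, 54) = 2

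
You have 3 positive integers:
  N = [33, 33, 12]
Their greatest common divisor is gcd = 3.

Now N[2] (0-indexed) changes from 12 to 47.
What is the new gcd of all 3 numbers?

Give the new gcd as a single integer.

Answer: 1

Derivation:
Numbers: [33, 33, 12], gcd = 3
Change: index 2, 12 -> 47
gcd of the OTHER numbers (without index 2): gcd([33, 33]) = 33
New gcd = gcd(g_others, new_val) = gcd(33, 47) = 1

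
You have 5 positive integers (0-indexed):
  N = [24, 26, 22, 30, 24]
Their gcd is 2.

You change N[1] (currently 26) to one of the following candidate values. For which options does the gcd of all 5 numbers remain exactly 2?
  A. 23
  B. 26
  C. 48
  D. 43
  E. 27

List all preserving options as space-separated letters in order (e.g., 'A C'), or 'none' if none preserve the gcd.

Answer: B C

Derivation:
Old gcd = 2; gcd of others (without N[1]) = 2
New gcd for candidate v: gcd(2, v). Preserves old gcd iff gcd(2, v) = 2.
  Option A: v=23, gcd(2,23)=1 -> changes
  Option B: v=26, gcd(2,26)=2 -> preserves
  Option C: v=48, gcd(2,48)=2 -> preserves
  Option D: v=43, gcd(2,43)=1 -> changes
  Option E: v=27, gcd(2,27)=1 -> changes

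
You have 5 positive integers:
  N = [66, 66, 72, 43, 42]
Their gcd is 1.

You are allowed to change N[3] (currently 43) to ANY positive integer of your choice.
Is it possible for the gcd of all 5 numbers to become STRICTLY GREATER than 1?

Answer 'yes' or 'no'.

Answer: yes

Derivation:
Current gcd = 1
gcd of all OTHER numbers (without N[3]=43): gcd([66, 66, 72, 42]) = 6
The new gcd after any change is gcd(6, new_value).
This can be at most 6.
Since 6 > old gcd 1, the gcd CAN increase (e.g., set N[3] = 6).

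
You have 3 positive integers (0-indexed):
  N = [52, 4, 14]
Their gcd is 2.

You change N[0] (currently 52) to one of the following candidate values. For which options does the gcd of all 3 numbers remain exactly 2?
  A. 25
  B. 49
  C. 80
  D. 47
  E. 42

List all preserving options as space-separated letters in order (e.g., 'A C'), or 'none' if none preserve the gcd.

Answer: C E

Derivation:
Old gcd = 2; gcd of others (without N[0]) = 2
New gcd for candidate v: gcd(2, v). Preserves old gcd iff gcd(2, v) = 2.
  Option A: v=25, gcd(2,25)=1 -> changes
  Option B: v=49, gcd(2,49)=1 -> changes
  Option C: v=80, gcd(2,80)=2 -> preserves
  Option D: v=47, gcd(2,47)=1 -> changes
  Option E: v=42, gcd(2,42)=2 -> preserves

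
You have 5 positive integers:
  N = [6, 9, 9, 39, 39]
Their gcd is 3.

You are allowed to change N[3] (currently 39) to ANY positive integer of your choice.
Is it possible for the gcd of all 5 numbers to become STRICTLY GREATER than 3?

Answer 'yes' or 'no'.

Current gcd = 3
gcd of all OTHER numbers (without N[3]=39): gcd([6, 9, 9, 39]) = 3
The new gcd after any change is gcd(3, new_value).
This can be at most 3.
Since 3 = old gcd 3, the gcd can only stay the same or decrease.

Answer: no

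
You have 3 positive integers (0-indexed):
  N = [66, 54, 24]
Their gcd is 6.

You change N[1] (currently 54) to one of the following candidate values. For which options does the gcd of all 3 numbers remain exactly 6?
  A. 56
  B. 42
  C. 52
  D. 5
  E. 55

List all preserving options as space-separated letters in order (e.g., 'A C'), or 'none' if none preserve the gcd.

Old gcd = 6; gcd of others (without N[1]) = 6
New gcd for candidate v: gcd(6, v). Preserves old gcd iff gcd(6, v) = 6.
  Option A: v=56, gcd(6,56)=2 -> changes
  Option B: v=42, gcd(6,42)=6 -> preserves
  Option C: v=52, gcd(6,52)=2 -> changes
  Option D: v=5, gcd(6,5)=1 -> changes
  Option E: v=55, gcd(6,55)=1 -> changes

Answer: B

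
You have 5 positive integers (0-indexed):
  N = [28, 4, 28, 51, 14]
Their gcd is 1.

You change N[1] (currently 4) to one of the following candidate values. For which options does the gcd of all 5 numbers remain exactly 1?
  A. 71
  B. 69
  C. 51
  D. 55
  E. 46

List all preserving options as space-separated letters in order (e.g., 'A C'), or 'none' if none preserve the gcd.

Old gcd = 1; gcd of others (without N[1]) = 1
New gcd for candidate v: gcd(1, v). Preserves old gcd iff gcd(1, v) = 1.
  Option A: v=71, gcd(1,71)=1 -> preserves
  Option B: v=69, gcd(1,69)=1 -> preserves
  Option C: v=51, gcd(1,51)=1 -> preserves
  Option D: v=55, gcd(1,55)=1 -> preserves
  Option E: v=46, gcd(1,46)=1 -> preserves

Answer: A B C D E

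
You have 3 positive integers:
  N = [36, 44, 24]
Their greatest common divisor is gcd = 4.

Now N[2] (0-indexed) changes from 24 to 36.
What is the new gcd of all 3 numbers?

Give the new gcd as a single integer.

Answer: 4

Derivation:
Numbers: [36, 44, 24], gcd = 4
Change: index 2, 24 -> 36
gcd of the OTHER numbers (without index 2): gcd([36, 44]) = 4
New gcd = gcd(g_others, new_val) = gcd(4, 36) = 4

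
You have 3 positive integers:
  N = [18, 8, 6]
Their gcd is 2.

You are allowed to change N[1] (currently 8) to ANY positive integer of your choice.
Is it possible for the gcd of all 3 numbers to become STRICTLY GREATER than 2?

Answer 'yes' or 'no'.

Current gcd = 2
gcd of all OTHER numbers (without N[1]=8): gcd([18, 6]) = 6
The new gcd after any change is gcd(6, new_value).
This can be at most 6.
Since 6 > old gcd 2, the gcd CAN increase (e.g., set N[1] = 6).

Answer: yes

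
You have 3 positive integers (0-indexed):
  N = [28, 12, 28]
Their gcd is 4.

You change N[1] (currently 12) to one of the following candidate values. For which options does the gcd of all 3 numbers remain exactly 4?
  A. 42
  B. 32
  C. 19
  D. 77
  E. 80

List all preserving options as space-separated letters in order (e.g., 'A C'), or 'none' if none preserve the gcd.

Old gcd = 4; gcd of others (without N[1]) = 28
New gcd for candidate v: gcd(28, v). Preserves old gcd iff gcd(28, v) = 4.
  Option A: v=42, gcd(28,42)=14 -> changes
  Option B: v=32, gcd(28,32)=4 -> preserves
  Option C: v=19, gcd(28,19)=1 -> changes
  Option D: v=77, gcd(28,77)=7 -> changes
  Option E: v=80, gcd(28,80)=4 -> preserves

Answer: B E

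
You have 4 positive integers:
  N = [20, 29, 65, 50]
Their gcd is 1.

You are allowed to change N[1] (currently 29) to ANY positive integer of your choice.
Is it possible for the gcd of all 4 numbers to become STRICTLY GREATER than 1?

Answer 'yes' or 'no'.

Answer: yes

Derivation:
Current gcd = 1
gcd of all OTHER numbers (without N[1]=29): gcd([20, 65, 50]) = 5
The new gcd after any change is gcd(5, new_value).
This can be at most 5.
Since 5 > old gcd 1, the gcd CAN increase (e.g., set N[1] = 5).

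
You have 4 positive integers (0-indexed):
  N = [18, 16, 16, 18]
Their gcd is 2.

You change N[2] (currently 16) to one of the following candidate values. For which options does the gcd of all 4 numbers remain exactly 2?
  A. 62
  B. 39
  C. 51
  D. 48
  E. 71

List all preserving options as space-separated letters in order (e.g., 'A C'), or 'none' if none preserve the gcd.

Old gcd = 2; gcd of others (without N[2]) = 2
New gcd for candidate v: gcd(2, v). Preserves old gcd iff gcd(2, v) = 2.
  Option A: v=62, gcd(2,62)=2 -> preserves
  Option B: v=39, gcd(2,39)=1 -> changes
  Option C: v=51, gcd(2,51)=1 -> changes
  Option D: v=48, gcd(2,48)=2 -> preserves
  Option E: v=71, gcd(2,71)=1 -> changes

Answer: A D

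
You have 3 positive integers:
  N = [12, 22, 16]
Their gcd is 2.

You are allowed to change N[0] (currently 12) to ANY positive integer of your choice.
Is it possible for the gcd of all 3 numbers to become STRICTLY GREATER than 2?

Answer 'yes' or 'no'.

Current gcd = 2
gcd of all OTHER numbers (without N[0]=12): gcd([22, 16]) = 2
The new gcd after any change is gcd(2, new_value).
This can be at most 2.
Since 2 = old gcd 2, the gcd can only stay the same or decrease.

Answer: no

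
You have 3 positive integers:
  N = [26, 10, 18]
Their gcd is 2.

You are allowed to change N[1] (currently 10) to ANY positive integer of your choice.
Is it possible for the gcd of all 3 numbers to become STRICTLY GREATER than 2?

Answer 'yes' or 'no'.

Answer: no

Derivation:
Current gcd = 2
gcd of all OTHER numbers (without N[1]=10): gcd([26, 18]) = 2
The new gcd after any change is gcd(2, new_value).
This can be at most 2.
Since 2 = old gcd 2, the gcd can only stay the same or decrease.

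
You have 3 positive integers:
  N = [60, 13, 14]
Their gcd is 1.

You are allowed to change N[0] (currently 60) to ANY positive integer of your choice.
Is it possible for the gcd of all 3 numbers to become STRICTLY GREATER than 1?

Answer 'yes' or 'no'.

Current gcd = 1
gcd of all OTHER numbers (without N[0]=60): gcd([13, 14]) = 1
The new gcd after any change is gcd(1, new_value).
This can be at most 1.
Since 1 = old gcd 1, the gcd can only stay the same or decrease.

Answer: no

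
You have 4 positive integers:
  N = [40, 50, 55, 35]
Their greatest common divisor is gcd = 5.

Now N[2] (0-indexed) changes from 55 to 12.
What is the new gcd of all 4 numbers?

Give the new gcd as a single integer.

Answer: 1

Derivation:
Numbers: [40, 50, 55, 35], gcd = 5
Change: index 2, 55 -> 12
gcd of the OTHER numbers (without index 2): gcd([40, 50, 35]) = 5
New gcd = gcd(g_others, new_val) = gcd(5, 12) = 1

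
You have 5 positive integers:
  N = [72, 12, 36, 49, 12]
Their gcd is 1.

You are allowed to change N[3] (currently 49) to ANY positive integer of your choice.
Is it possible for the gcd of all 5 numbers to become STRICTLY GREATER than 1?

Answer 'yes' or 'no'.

Current gcd = 1
gcd of all OTHER numbers (without N[3]=49): gcd([72, 12, 36, 12]) = 12
The new gcd after any change is gcd(12, new_value).
This can be at most 12.
Since 12 > old gcd 1, the gcd CAN increase (e.g., set N[3] = 12).

Answer: yes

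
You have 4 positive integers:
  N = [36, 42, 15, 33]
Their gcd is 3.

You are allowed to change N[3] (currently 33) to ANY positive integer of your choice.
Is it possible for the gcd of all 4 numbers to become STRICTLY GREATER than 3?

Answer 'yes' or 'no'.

Answer: no

Derivation:
Current gcd = 3
gcd of all OTHER numbers (without N[3]=33): gcd([36, 42, 15]) = 3
The new gcd after any change is gcd(3, new_value).
This can be at most 3.
Since 3 = old gcd 3, the gcd can only stay the same or decrease.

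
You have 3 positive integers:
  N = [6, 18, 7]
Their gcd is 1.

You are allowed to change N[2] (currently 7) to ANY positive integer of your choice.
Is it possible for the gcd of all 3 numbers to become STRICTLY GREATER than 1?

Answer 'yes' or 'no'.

Answer: yes

Derivation:
Current gcd = 1
gcd of all OTHER numbers (without N[2]=7): gcd([6, 18]) = 6
The new gcd after any change is gcd(6, new_value).
This can be at most 6.
Since 6 > old gcd 1, the gcd CAN increase (e.g., set N[2] = 6).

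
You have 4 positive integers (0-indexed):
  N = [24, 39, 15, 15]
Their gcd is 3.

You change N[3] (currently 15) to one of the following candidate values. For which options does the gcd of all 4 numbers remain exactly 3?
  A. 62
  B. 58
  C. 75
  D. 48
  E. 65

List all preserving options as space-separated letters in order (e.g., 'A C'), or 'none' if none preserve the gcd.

Answer: C D

Derivation:
Old gcd = 3; gcd of others (without N[3]) = 3
New gcd for candidate v: gcd(3, v). Preserves old gcd iff gcd(3, v) = 3.
  Option A: v=62, gcd(3,62)=1 -> changes
  Option B: v=58, gcd(3,58)=1 -> changes
  Option C: v=75, gcd(3,75)=3 -> preserves
  Option D: v=48, gcd(3,48)=3 -> preserves
  Option E: v=65, gcd(3,65)=1 -> changes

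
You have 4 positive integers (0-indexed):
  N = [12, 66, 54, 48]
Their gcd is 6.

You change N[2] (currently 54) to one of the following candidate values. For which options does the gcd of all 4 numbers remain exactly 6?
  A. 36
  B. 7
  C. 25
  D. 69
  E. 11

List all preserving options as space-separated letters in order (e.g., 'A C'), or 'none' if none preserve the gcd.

Old gcd = 6; gcd of others (without N[2]) = 6
New gcd for candidate v: gcd(6, v). Preserves old gcd iff gcd(6, v) = 6.
  Option A: v=36, gcd(6,36)=6 -> preserves
  Option B: v=7, gcd(6,7)=1 -> changes
  Option C: v=25, gcd(6,25)=1 -> changes
  Option D: v=69, gcd(6,69)=3 -> changes
  Option E: v=11, gcd(6,11)=1 -> changes

Answer: A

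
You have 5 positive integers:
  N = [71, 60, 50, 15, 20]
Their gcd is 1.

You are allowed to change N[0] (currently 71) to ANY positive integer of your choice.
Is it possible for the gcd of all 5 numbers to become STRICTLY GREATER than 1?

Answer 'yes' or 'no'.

Current gcd = 1
gcd of all OTHER numbers (without N[0]=71): gcd([60, 50, 15, 20]) = 5
The new gcd after any change is gcd(5, new_value).
This can be at most 5.
Since 5 > old gcd 1, the gcd CAN increase (e.g., set N[0] = 5).

Answer: yes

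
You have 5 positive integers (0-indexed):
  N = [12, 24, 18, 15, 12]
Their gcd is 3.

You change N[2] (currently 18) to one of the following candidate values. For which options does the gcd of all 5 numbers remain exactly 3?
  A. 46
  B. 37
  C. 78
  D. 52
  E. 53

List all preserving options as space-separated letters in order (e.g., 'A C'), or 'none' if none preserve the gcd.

Old gcd = 3; gcd of others (without N[2]) = 3
New gcd for candidate v: gcd(3, v). Preserves old gcd iff gcd(3, v) = 3.
  Option A: v=46, gcd(3,46)=1 -> changes
  Option B: v=37, gcd(3,37)=1 -> changes
  Option C: v=78, gcd(3,78)=3 -> preserves
  Option D: v=52, gcd(3,52)=1 -> changes
  Option E: v=53, gcd(3,53)=1 -> changes

Answer: C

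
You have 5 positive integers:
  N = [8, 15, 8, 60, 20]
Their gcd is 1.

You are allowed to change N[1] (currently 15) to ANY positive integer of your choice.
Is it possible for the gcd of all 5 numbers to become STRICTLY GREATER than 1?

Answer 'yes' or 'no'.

Answer: yes

Derivation:
Current gcd = 1
gcd of all OTHER numbers (without N[1]=15): gcd([8, 8, 60, 20]) = 4
The new gcd after any change is gcd(4, new_value).
This can be at most 4.
Since 4 > old gcd 1, the gcd CAN increase (e.g., set N[1] = 4).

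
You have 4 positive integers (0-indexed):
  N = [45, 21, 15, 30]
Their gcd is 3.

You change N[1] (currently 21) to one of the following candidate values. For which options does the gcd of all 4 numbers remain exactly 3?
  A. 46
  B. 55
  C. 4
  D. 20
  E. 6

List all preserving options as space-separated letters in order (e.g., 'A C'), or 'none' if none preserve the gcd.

Old gcd = 3; gcd of others (without N[1]) = 15
New gcd for candidate v: gcd(15, v). Preserves old gcd iff gcd(15, v) = 3.
  Option A: v=46, gcd(15,46)=1 -> changes
  Option B: v=55, gcd(15,55)=5 -> changes
  Option C: v=4, gcd(15,4)=1 -> changes
  Option D: v=20, gcd(15,20)=5 -> changes
  Option E: v=6, gcd(15,6)=3 -> preserves

Answer: E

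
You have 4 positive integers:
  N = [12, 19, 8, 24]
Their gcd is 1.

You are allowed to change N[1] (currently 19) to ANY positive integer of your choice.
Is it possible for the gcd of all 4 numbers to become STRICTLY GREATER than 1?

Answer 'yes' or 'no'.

Current gcd = 1
gcd of all OTHER numbers (without N[1]=19): gcd([12, 8, 24]) = 4
The new gcd after any change is gcd(4, new_value).
This can be at most 4.
Since 4 > old gcd 1, the gcd CAN increase (e.g., set N[1] = 4).

Answer: yes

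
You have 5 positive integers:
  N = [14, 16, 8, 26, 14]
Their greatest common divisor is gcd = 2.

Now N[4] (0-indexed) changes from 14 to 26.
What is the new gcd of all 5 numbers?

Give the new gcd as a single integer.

Numbers: [14, 16, 8, 26, 14], gcd = 2
Change: index 4, 14 -> 26
gcd of the OTHER numbers (without index 4): gcd([14, 16, 8, 26]) = 2
New gcd = gcd(g_others, new_val) = gcd(2, 26) = 2

Answer: 2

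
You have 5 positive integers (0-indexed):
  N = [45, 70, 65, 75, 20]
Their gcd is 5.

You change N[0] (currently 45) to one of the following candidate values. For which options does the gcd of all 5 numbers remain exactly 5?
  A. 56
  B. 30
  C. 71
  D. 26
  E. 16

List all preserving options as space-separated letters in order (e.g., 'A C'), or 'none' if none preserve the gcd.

Answer: B

Derivation:
Old gcd = 5; gcd of others (without N[0]) = 5
New gcd for candidate v: gcd(5, v). Preserves old gcd iff gcd(5, v) = 5.
  Option A: v=56, gcd(5,56)=1 -> changes
  Option B: v=30, gcd(5,30)=5 -> preserves
  Option C: v=71, gcd(5,71)=1 -> changes
  Option D: v=26, gcd(5,26)=1 -> changes
  Option E: v=16, gcd(5,16)=1 -> changes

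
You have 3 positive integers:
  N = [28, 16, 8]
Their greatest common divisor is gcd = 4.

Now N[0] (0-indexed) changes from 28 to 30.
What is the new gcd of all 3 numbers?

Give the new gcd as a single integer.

Answer: 2

Derivation:
Numbers: [28, 16, 8], gcd = 4
Change: index 0, 28 -> 30
gcd of the OTHER numbers (without index 0): gcd([16, 8]) = 8
New gcd = gcd(g_others, new_val) = gcd(8, 30) = 2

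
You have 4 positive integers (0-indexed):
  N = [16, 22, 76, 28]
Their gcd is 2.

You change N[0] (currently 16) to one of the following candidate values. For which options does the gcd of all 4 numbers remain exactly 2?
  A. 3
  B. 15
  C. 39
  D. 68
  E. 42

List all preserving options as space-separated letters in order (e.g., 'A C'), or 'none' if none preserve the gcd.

Old gcd = 2; gcd of others (without N[0]) = 2
New gcd for candidate v: gcd(2, v). Preserves old gcd iff gcd(2, v) = 2.
  Option A: v=3, gcd(2,3)=1 -> changes
  Option B: v=15, gcd(2,15)=1 -> changes
  Option C: v=39, gcd(2,39)=1 -> changes
  Option D: v=68, gcd(2,68)=2 -> preserves
  Option E: v=42, gcd(2,42)=2 -> preserves

Answer: D E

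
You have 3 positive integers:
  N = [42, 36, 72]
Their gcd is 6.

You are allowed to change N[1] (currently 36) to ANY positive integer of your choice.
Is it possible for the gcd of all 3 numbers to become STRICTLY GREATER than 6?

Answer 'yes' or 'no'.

Current gcd = 6
gcd of all OTHER numbers (without N[1]=36): gcd([42, 72]) = 6
The new gcd after any change is gcd(6, new_value).
This can be at most 6.
Since 6 = old gcd 6, the gcd can only stay the same or decrease.

Answer: no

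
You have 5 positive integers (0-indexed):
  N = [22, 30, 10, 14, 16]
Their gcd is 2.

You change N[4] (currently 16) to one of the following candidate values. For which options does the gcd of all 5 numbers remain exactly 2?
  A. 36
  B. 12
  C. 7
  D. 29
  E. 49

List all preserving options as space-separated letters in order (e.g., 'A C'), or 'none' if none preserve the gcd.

Old gcd = 2; gcd of others (without N[4]) = 2
New gcd for candidate v: gcd(2, v). Preserves old gcd iff gcd(2, v) = 2.
  Option A: v=36, gcd(2,36)=2 -> preserves
  Option B: v=12, gcd(2,12)=2 -> preserves
  Option C: v=7, gcd(2,7)=1 -> changes
  Option D: v=29, gcd(2,29)=1 -> changes
  Option E: v=49, gcd(2,49)=1 -> changes

Answer: A B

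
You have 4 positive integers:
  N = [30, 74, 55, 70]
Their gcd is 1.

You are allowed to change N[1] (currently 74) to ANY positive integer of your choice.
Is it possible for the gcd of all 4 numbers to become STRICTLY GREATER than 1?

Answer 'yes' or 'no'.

Current gcd = 1
gcd of all OTHER numbers (without N[1]=74): gcd([30, 55, 70]) = 5
The new gcd after any change is gcd(5, new_value).
This can be at most 5.
Since 5 > old gcd 1, the gcd CAN increase (e.g., set N[1] = 5).

Answer: yes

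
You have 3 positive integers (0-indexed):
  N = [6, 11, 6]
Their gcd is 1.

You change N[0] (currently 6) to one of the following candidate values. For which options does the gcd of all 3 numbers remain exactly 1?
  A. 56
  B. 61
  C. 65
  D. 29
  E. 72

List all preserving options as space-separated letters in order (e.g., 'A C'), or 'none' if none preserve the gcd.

Answer: A B C D E

Derivation:
Old gcd = 1; gcd of others (without N[0]) = 1
New gcd for candidate v: gcd(1, v). Preserves old gcd iff gcd(1, v) = 1.
  Option A: v=56, gcd(1,56)=1 -> preserves
  Option B: v=61, gcd(1,61)=1 -> preserves
  Option C: v=65, gcd(1,65)=1 -> preserves
  Option D: v=29, gcd(1,29)=1 -> preserves
  Option E: v=72, gcd(1,72)=1 -> preserves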